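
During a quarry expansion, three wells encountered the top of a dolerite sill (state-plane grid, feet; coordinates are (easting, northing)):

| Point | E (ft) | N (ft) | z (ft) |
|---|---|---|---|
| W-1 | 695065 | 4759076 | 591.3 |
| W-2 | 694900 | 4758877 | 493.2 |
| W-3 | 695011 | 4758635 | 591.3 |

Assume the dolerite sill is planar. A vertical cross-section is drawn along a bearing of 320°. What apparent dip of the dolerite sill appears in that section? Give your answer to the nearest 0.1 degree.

27.2°

Two edge vectors: W-1→W-2 = (-165, -199, -98.1), W-1→W-3 = (-54, -441, 0).
Normal n = (W-1→W-2) × (W-1→W-3) = (-43262.1, 5297.4, 62019).
So ∂z/∂E = −n_x/n_z = 0.69756 and ∂z/∂N = −n_y/n_z = −0.08542.
Unit vector along 320° is (sin 320°, cos 320°) = (-0.6428, 0.7660).
Slope in that direction = a·(-0.6428) + b·(0.7660) = −0.51382.
Apparent dip = arctan|0.51382| = 27.2° (true dip is 35.1°, so apparent ≤ true as expected).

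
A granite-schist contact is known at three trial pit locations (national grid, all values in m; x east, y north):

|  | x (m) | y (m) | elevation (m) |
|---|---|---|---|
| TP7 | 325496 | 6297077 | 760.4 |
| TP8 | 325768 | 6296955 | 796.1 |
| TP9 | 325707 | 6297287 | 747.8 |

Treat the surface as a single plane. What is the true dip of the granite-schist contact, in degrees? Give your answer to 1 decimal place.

Two edge vectors: TP7→TP8 = (272, -122, 35.7), TP7→TP9 = (211, 210, -12.6).
Normal n = (TP7→TP8) × (TP7→TP9) = (-5959.8, 10959.9, 82862).
So ∂z/∂x = −n_x/n_z = 0.07192 and ∂z/∂y = −n_y/n_z = −0.13227.
Gradient magnitude |∇z| = √(a² + b²) = √(0.00517 + 0.01749) = 0.15056.
True dip = arctan(0.15056) = 8.6°, dipping toward NNW (azimuth ≈ 331°).

8.6°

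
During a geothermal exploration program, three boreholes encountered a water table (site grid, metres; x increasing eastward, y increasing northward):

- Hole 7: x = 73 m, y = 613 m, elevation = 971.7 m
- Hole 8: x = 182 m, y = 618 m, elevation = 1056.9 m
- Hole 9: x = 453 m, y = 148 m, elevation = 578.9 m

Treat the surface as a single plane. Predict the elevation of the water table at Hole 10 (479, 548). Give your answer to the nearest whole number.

1169 m

Let the plane be z = a·x + b·y + c.
Hole 8−Hole 7: 109a + 5b = 85.2;  Hole 9−Hole 7: 380a − 465b = −392.8.
Solving gives a = 0.71606, b = 1.42990.
Then c = 971.7 − a·73 − b·613 = 42.90.
At (479, 548): z = 343.0 + 783.6 + 42.90 = 1169.5 m.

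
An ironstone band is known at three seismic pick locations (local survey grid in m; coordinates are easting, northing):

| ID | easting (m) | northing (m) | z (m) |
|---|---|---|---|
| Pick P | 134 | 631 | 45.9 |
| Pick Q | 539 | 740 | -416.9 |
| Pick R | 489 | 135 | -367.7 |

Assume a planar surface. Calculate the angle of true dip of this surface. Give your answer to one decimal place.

48.9°

Two edge vectors: Pick P→Pick Q = (405, 109, -462.8), Pick P→Pick R = (355, -496, -413.6).
Normal n = (Pick P→Pick Q) × (Pick P→Pick R) = (-274631.2, 3214, -239575).
So ∂z/∂easting = −n_x/n_z = −1.14633 and ∂z/∂northing = −n_y/n_z = 0.01342.
Gradient magnitude |∇z| = √(a² + b²) = √(1.31406 + 0.00018) = 1.14641.
True dip = arctan(1.14641) = 48.9°, dipping toward E (azimuth ≈ 091°).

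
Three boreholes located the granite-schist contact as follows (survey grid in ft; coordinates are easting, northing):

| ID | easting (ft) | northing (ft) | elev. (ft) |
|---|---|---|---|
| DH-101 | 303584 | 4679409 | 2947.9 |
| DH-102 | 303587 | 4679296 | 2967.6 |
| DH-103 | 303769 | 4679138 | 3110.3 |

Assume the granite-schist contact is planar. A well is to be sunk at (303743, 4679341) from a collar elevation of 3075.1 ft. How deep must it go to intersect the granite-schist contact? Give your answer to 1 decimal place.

Let the plane be z = a·easting + b·northing + c.
DH-102−DH-101: 3a − 113b = 19.7;  DH-103−DH-101: 185a − 271b = 162.4.
Solving gives a = 0.647645829, b = −0.157142146.
Then c = 2947.9 − a·303584 − b·4679409 = 541665.36.
At (303743, 4679341): z_contact = 196717.89 − 735321.69 + 541665.36 = 3061.56 ft.
Depth below ground = 3075.1 − 3061.56 = 13.5 ft.

13.5 ft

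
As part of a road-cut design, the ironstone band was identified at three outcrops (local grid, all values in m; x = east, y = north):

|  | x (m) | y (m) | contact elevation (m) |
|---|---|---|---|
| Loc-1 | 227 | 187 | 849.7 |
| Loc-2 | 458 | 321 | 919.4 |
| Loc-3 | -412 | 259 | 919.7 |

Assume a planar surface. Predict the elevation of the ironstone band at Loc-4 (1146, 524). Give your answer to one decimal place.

Two edge vectors: Loc-1→Loc-2 = (231, 134, 69.7), Loc-1→Loc-3 = (-639, 72, 70).
Normal n = (Loc-1→Loc-2) × (Loc-1→Loc-3) = (4361.6, -60708.3, 102258).
So ∂z/∂x = −n_x/n_z = −0.042653 and ∂z/∂y = −n_y/n_z = 0.593678.
Intercept c from Loc-1: 849.7 + 9.68 − 111.02 = 748.36.
At (1146, 524): z = −48.9 + 311.1 + 748.36 = 1010.6 m.

1010.6 m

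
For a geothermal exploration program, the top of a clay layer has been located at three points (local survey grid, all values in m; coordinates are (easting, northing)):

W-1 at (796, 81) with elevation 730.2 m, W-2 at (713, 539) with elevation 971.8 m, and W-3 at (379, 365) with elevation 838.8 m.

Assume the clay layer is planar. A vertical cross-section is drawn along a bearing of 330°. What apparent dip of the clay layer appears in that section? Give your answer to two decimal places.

Two edge vectors: W-1→W-2 = (-83, 458, 241.6), W-1→W-3 = (-417, 284, 108.6).
Normal n = (W-1→W-2) × (W-1→W-3) = (-18875.6, -91733.4, 167414).
So ∂z/∂E = −n_x/n_z = 0.11275 and ∂z/∂N = −n_y/n_z = 0.54794.
Unit vector along 330° is (sin 330°, cos 330°) = (-0.5000, 0.8660).
Slope in that direction = a·(-0.5000) + b·(0.8660) = 0.41816.
Apparent dip = arctan|0.41816| = 22.69° (true dip is 29.2°, so apparent ≤ true as expected).

22.69°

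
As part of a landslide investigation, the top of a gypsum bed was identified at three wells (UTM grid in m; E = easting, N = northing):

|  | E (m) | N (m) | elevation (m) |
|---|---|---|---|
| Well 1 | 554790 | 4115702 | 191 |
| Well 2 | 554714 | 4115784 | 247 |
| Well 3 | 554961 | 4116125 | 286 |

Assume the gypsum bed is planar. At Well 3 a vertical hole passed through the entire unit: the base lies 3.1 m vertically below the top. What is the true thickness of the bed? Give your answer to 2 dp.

2.77 m

Two edge vectors: Well 1→Well 2 = (-76, 82, 56), Well 1→Well 3 = (171, 423, 95).
Normal n = (Well 1→Well 2) × (Well 1→Well 3) = (-15898, 16796, -46170).
So ∂z/∂E = −n_x/n_z = −0.34434 and ∂z/∂N = −n_y/n_z = 0.36379.
|∇z| = √(a²+b²) = 0.50091, so dip δ = arctan(0.50091) = 26.61°.
True thickness = vertical thickness × cos δ = 3.1 × cos 26.61° = 2.77 m.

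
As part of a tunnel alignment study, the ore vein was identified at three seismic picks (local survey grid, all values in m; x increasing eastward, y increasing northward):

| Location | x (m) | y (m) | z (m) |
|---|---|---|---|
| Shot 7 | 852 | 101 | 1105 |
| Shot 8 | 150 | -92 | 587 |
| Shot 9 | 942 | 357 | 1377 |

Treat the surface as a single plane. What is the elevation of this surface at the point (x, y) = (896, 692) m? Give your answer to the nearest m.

1652 m

Two edge vectors: Shot 7→Shot 8 = (-702, -193, -518), Shot 7→Shot 9 = (90, 256, 272).
Normal n = (Shot 7→Shot 8) × (Shot 7→Shot 9) = (80112, 144324, -162342).
So ∂z/∂x = −n_x/n_z = 0.49348 and ∂z/∂y = −n_y/n_z = 0.88901.
Intercept c from Shot 7: 1105 − 420.44 − 89.79 = 594.77.
At (896, 692): z = 442.2 + 615.2 + 594.77 = 1652.1 m.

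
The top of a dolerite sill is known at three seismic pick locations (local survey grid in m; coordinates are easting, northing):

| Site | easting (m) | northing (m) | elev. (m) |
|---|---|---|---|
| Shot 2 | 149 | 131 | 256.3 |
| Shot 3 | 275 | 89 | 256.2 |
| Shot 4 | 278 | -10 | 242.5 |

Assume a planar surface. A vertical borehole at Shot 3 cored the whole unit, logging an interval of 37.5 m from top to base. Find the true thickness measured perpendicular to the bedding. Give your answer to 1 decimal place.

37.1 m

Let the plane be z = a·easting + b·northing + c.
Shot 3−Shot 2: 126a − 42b = −0.1;  Shot 4−Shot 2: 129a − 141b = −13.8.
Solving gives a = 0.04580, b = 0.13977.
|∇z| = √(a²+b²) = 0.14708, so dip δ = arctan(0.14708) = 8.37°.
True thickness = vertical thickness × cos δ = 37.5 × cos 8.37° = 37.1 m.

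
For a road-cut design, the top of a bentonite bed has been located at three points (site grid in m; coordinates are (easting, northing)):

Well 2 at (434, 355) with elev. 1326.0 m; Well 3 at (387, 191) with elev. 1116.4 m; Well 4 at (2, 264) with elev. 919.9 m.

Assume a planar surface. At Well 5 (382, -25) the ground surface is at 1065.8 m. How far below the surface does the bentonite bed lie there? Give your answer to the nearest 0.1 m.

184.8 m

Two edge vectors: Well 2→Well 3 = (-47, -164, -209.6), Well 2→Well 4 = (-432, -91, -406.1).
Normal n = (Well 2→Well 3) × (Well 2→Well 4) = (47526.8, 71460.5, -66571).
So ∂z/∂E = −n_x/n_z = 0.71393 and ∂z/∂N = −n_y/n_z = 1.07345.
Intercept c from Well 2: 1326 − 309.84 − 381.07 = 635.08.
At (382, -25): z_contact = 272.72 − 26.84 + 635.08 = 880.97 m.
Depth below ground = 1065.8 − 880.97 = 184.8 m.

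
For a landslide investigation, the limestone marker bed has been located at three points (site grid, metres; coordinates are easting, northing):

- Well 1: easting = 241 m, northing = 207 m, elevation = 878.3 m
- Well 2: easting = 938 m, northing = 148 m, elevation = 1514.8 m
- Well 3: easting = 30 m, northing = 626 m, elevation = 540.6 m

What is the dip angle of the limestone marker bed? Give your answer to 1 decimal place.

Two edge vectors: Well 1→Well 2 = (697, -59, 636.5), Well 1→Well 3 = (-211, 419, -337.7).
Normal n = (Well 1→Well 2) × (Well 1→Well 3) = (-246769.2, 101075.4, 279594).
So ∂z/∂easting = −n_x/n_z = 0.88260 and ∂z/∂northing = −n_y/n_z = −0.36151.
Gradient magnitude |∇z| = √(a² + b²) = √(0.77898 + 0.13069) = 0.95377.
True dip = arctan(0.95377) = 43.6°, dipping toward WNW (azimuth ≈ 292°).

43.6°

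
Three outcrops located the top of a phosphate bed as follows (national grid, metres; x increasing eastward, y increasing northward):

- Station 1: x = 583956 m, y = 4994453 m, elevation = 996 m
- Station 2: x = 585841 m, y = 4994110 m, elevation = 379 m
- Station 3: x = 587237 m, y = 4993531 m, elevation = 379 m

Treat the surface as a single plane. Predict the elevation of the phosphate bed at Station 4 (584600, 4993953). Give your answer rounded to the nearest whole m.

Let the plane be z = a·x + b·y + c.
Station 2−Station 1: 1885a − 343b = −617;  Station 3−Station 1: 3281a − 922b = −617.
Solving gives a = −0.58317104, b = −1.40605661.
Then c = 996 − a·583956 − b·4994453 = 7364025.88.
At (584600, 4993953): z = −340921.8 − 7021780.6 + 7364025.88 = 1323.5 m.

1323 m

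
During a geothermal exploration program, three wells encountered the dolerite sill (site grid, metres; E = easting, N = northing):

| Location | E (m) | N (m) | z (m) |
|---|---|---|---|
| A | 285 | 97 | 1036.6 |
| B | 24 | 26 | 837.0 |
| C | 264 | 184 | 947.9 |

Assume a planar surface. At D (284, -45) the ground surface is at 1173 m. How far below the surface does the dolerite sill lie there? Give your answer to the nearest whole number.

26 m

Two edge vectors: A→B = (-261, -71, -199.6), A→C = (-21, 87, -88.7).
Normal n = (A→B) × (A→C) = (23662.9, -18959.1, -24198).
So ∂z/∂E = −n_x/n_z = 0.97789 and ∂z/∂N = −n_y/n_z = −0.78350.
Intercept c from A: 1036.6 − 278.70 + 76.00 = 833.90.
At (284, -45): z_contact = 277.7 + 35.3 + 833.90 = 1146.9 m.
Depth below ground = 1173 − 1146.9 = 26 m.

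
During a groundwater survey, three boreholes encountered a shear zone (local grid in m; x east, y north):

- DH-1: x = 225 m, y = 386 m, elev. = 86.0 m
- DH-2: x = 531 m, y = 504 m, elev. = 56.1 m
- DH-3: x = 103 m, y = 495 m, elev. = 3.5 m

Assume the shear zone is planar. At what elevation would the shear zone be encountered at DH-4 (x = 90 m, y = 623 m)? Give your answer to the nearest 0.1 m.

Let the plane be z = a·x + b·y + c.
DH-2−DH-1: 306a + 118b = −29.9;  DH-3−DH-1: −122a + 109b = −82.5.
Solving gives a = 0.13562, b = −0.60508.
Then c = 86 − a·225 − b·386 = 289.05.
At (90, 623): z = 12.2 − 377.0 + 289.05 = -75.7 m.

-75.7 m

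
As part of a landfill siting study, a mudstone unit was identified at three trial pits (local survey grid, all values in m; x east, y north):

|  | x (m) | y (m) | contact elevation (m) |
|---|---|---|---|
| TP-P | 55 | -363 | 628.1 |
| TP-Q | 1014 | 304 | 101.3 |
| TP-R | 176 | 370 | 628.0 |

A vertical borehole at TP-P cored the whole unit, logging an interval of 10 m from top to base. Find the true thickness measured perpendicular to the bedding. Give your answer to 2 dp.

Two edge vectors: TP-P→TP-Q = (959, 667, -526.8), TP-P→TP-R = (121, 733, -0.1).
Normal n = (TP-P→TP-Q) × (TP-P→TP-R) = (386077.7, -63646.9, 622240).
So ∂z/∂x = −n_x/n_z = −0.62046 and ∂z/∂y = −n_y/n_z = 0.10229.
|∇z| = √(a²+b²) = 0.62884, so dip δ = arctan(0.62884) = 32.16°.
True thickness = vertical thickness × cos δ = 10 × cos 32.16° = 8.47 m.

8.47 m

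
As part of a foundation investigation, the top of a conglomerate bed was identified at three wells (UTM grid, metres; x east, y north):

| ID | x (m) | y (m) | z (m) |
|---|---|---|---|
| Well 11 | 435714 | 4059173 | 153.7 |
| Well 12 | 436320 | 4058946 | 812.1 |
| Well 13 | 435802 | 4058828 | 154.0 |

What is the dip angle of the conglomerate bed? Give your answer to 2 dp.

51.10°

Let the plane be z = a·x + b·y + c.
Well 12−Well 11: 606a − 227b = 658.4;  Well 13−Well 11: 88a − 345b = 0.3.
Solving gives a = 1.20088, b = 0.30544.
Gradient magnitude |∇z| = √(a² + b²) = √(1.44212 + 0.09330) = 1.23912.
True dip = arctan(1.23912) = 51.10°, dipping toward WSW (azimuth ≈ 256°).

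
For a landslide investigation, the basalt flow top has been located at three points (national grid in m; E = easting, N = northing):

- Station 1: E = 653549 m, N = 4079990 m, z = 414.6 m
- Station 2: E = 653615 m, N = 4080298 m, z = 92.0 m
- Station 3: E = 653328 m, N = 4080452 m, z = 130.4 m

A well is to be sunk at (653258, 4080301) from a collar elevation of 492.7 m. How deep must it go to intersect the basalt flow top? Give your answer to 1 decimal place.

Let the plane be z = a·E + b·N + c.
Station 2−Station 1: 66a + 308b = −322.6;  Station 3−Station 1: −221a + 462b = −284.2.
Solving gives a = −0.624062500, b = −0.913674919.
Then c = 414.6 − a·653549 − b·4079990 = 4136054.55.
At (653258, 4080301): z_contact = −407673.82 − 3728068.68 + 4136054.55 = 312.05 m.
Depth below ground = 492.7 − 312.05 = 180.7 m.

180.7 m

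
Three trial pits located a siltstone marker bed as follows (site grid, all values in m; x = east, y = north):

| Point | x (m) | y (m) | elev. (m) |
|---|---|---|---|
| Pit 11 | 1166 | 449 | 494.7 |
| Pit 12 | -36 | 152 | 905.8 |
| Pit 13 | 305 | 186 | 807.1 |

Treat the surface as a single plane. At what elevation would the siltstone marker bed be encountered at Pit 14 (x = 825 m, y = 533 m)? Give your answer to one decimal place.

551.3 m

Two edge vectors: Pit 11→Pit 12 = (-1202, -297, 411.1), Pit 11→Pit 13 = (-861, -263, 312.4).
Normal n = (Pit 11→Pit 12) × (Pit 11→Pit 13) = (15336.5, 21547.7, 60409).
So ∂z/∂x = −n_x/n_z = −0.253878 and ∂z/∂y = −n_y/n_z = −0.356697.
Intercept c from Pit 11: 494.7 + 296.02 + 160.16 = 950.88.
At (825, 533): z = −209.4 − 190.1 + 950.88 = 551.3 m.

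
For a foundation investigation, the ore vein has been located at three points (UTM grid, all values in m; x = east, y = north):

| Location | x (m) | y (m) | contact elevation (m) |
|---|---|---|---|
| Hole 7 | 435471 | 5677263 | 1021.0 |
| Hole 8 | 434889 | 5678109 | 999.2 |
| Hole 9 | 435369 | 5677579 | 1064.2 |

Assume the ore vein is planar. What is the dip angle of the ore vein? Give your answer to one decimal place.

27.7°

Let the plane be z = a·x + b·y + c.
Hole 8−Hole 7: −582a + 846b = −21.8;  Hole 9−Hole 7: −102a + 316b = 43.2.
Solving gives a = 0.44495, b = 0.28033.
Gradient magnitude |∇z| = √(a² + b²) = √(0.19798 + 0.07859) = 0.52590.
True dip = arctan(0.52590) = 27.7°, dipping toward WSW (azimuth ≈ 238°).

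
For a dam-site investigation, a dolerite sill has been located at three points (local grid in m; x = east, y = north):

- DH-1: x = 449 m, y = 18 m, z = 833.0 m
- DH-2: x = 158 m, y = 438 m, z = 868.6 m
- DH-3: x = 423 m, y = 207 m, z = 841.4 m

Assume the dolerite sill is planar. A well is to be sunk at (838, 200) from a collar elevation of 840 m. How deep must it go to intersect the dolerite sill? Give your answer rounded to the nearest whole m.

Two edge vectors: DH-1→DH-2 = (-291, 420, 35.6), DH-1→DH-3 = (-26, 189, 8.4).
Normal n = (DH-1→DH-2) × (DH-1→DH-3) = (-3200.4, 1518.8, -44079).
So ∂z/∂x = −n_x/n_z = −0.07261 and ∂z/∂y = −n_y/n_z = 0.03446.
Intercept c from DH-1: 833 + 32.60 − 0.62 = 864.98.
At (838, 200): z_contact = −60.8 + 6.9 + 864.98 = 811.0 m.
Depth below ground = 840 − 811.0 = 29 m.

29 m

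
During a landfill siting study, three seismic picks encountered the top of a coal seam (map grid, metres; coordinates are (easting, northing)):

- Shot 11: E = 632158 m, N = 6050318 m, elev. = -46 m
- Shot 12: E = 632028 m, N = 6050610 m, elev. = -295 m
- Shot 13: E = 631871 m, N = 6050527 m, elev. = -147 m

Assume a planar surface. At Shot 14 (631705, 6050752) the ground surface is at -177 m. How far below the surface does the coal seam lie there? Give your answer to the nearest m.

Let the plane be z = a·E + b·N + c.
Shot 12−Shot 11: −130a + 292b = −249;  Shot 13−Shot 11: −287a + 209b = −101.
Solving gives a = −0.39815305, b = −1.02999965.
Then c = -46 − a·632158 − b·6050318 = 6483475.04.
At (631705, 6050752): z_contact = −251515.3 − 6232272.4 + 6483475.04 = -312.7 m.
Depth below ground = -177 − (-312.7) = 136 m.

136 m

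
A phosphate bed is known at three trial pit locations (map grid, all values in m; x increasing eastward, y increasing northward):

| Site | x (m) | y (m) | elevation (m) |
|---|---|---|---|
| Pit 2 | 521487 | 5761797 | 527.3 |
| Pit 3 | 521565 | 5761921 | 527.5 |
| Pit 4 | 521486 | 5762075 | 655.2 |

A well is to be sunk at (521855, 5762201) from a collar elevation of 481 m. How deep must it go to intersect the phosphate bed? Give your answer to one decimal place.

Two edge vectors: Pit 2→Pit 3 = (78, 124, 0.2), Pit 2→Pit 4 = (-1, 278, 127.9).
Normal n = (Pit 2→Pit 3) × (Pit 2→Pit 4) = (15804, -9976.4, 21808).
So ∂z/∂x = −n_x/n_z = −0.724688188 and ∂z/∂y = −n_y/n_z = 0.457465150.
Intercept c from Pit 2: 527.3 + 377915.47 − 2635821.33 = −2257378.56.
At (521855, 5762201): z_contact = −378182.15 + 2636006.15 − 2257378.56 = 445.43 m.
Depth below ground = 481 − 445.43 = 35.6 m.

35.6 m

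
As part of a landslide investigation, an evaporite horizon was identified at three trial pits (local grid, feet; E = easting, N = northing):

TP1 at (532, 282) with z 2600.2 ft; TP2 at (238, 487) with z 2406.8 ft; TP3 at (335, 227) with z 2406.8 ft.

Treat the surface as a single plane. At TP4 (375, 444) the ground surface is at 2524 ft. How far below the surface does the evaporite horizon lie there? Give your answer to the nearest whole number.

10 ft

Two edge vectors: TP1→TP2 = (-294, 205, -193.4), TP1→TP3 = (-197, -55, -193.4).
Normal n = (TP1→TP2) × (TP1→TP3) = (-50284, -18759.8, 56555).
So ∂z/∂E = −n_x/n_z = 0.88912 and ∂z/∂N = −n_y/n_z = 0.33171.
Intercept c from TP1: 2600.2 − 473.01 − 93.54 = 2033.65.
At (375, 444): z_contact = 333.4 + 147.3 + 2033.65 = 2514.3 ft.
Depth below ground = 2524 − 2514.3 = 10 ft.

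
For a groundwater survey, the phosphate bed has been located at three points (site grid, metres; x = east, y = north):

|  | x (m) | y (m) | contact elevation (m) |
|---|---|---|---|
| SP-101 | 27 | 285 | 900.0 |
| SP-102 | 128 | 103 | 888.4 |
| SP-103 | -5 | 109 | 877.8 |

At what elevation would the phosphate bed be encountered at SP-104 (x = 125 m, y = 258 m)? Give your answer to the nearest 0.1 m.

905.3 m

Two edge vectors: SP-101→SP-102 = (101, -182, -11.6), SP-101→SP-103 = (-32, -176, -22.2).
Normal n = (SP-101→SP-102) × (SP-101→SP-103) = (1998.8, 2613.4, -23600).
So ∂z/∂x = −n_x/n_z = 0.08469 and ∂z/∂y = −n_y/n_z = 0.11074.
Intercept c from SP-101: 900 − 2.29 − 31.56 = 866.15.
At (125, 258): z = 10.6 + 28.6 + 866.15 = 905.3 m.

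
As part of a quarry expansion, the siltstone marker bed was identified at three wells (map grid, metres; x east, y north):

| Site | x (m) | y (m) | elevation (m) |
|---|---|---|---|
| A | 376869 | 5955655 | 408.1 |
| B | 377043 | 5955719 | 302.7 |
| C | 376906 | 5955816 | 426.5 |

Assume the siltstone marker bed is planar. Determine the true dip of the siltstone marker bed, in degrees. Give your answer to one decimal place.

37.2°

Two edge vectors: A→B = (174, 64, -105.4), A→C = (37, 161, 18.4).
Normal n = (A→B) × (A→C) = (18147, -7101.4, 25646).
So ∂z/∂x = −n_x/n_z = −0.70760 and ∂z/∂y = −n_y/n_z = 0.27690.
Gradient magnitude |∇z| = √(a² + b²) = √(0.50069 + 0.07667) = 0.75985.
True dip = arctan(0.75985) = 37.2°, dipping toward ESE (azimuth ≈ 111°).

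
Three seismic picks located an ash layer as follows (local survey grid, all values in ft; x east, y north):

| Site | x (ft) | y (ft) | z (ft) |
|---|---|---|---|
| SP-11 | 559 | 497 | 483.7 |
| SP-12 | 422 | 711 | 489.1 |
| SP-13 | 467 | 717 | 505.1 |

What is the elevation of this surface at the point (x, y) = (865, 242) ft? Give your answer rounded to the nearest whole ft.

524 ft

Two edge vectors: SP-11→SP-12 = (-137, 214, 5.4), SP-11→SP-13 = (-92, 220, 21.4).
Normal n = (SP-11→SP-12) × (SP-11→SP-13) = (3391.6, 2435, -10452).
So ∂z/∂x = −n_x/n_z = 0.32449 and ∂z/∂y = −n_y/n_z = 0.23297.
Intercept c from SP-11: 483.7 − 181.39 − 115.79 = 186.52.
At (865, 242): z = 280.7 + 56.4 + 186.52 = 523.6 ft.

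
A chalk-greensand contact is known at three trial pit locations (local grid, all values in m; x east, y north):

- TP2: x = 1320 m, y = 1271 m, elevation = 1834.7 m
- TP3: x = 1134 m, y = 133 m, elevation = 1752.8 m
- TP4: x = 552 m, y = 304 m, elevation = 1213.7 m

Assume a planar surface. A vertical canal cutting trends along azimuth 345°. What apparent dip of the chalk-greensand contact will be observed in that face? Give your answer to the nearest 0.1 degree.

Let the plane be z = a·x + b·y + c.
TP3−TP2: −186a − 1138b = −81.9;  TP4−TP2: −768a − 967b = −621.
Solving gives a = 0.90402, b = −0.07579.
Unit vector along 345° is (sin 345°, cos 345°) = (-0.2588, 0.9659).
Slope in that direction = a·(-0.2588) + b·(0.9659) = −0.30718.
Apparent dip = arctan|0.30718| = 17.1° (true dip is 42.2°, so apparent ≤ true as expected).

17.1°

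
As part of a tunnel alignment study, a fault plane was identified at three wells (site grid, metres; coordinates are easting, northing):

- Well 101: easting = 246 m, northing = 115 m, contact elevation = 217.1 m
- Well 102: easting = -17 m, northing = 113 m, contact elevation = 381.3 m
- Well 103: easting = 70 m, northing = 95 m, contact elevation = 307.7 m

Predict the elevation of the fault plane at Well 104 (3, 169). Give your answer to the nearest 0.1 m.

Let the plane be z = a·easting + b·northing + c.
Well 102−Well 101: −263a − 2b = 164.2;  Well 103−Well 101: −176a − 20b = 90.6.
Solving gives a = −0.63219, b = 1.03329.
Then c = 217.1 − a·246 − b·115 = 253.79.
At (3, 169): z = −1.9 + 174.6 + 253.79 = 426.5 m.

426.5 m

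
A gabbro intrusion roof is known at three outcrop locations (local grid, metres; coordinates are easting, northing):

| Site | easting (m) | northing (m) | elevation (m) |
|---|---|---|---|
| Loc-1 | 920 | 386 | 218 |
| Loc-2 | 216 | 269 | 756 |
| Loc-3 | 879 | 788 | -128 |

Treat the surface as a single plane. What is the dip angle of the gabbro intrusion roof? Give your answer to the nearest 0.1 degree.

Let the plane be z = a·easting + b·northing + c.
Loc-2−Loc-1: −704a − 117b = 538;  Loc-3−Loc-1: −41a + 402b = −346.
Solving gives a = −0.61081, b = −0.92299.
Gradient magnitude |∇z| = √(a² + b²) = √(0.37309 + 0.85192) = 1.10680.
True dip = arctan(1.10680) = 47.9°, dipping toward NNE (azimuth ≈ 033°).

47.9°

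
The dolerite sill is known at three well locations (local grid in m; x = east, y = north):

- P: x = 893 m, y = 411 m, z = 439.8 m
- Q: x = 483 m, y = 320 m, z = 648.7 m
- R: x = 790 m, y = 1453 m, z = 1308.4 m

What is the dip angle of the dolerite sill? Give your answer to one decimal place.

45.7°

Let the plane be z = a·x + b·y + c.
Q−P: −410a − 91b = 208.9;  R−P: −103a + 1042b = 868.6.
Solving gives a = −0.67962, b = 0.76641.
Gradient magnitude |∇z| = √(a² + b²) = √(0.46188 + 0.58738) = 1.02434.
True dip = arctan(1.02434) = 45.7°, dipping toward SE (azimuth ≈ 138°).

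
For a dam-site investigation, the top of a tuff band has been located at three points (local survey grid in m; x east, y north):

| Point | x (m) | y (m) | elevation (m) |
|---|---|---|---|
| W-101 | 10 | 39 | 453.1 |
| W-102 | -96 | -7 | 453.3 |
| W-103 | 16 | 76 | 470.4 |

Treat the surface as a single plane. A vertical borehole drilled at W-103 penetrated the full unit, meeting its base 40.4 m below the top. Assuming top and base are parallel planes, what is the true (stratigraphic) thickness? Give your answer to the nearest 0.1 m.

Two edge vectors: W-101→W-102 = (-106, -46, 0.2), W-101→W-103 = (6, 37, 17.3).
Normal n = (W-101→W-102) × (W-101→W-103) = (-803.2, 1835, -3646).
So ∂z/∂x = −n_x/n_z = −0.22030 and ∂z/∂y = −n_y/n_z = 0.50329.
|∇z| = √(a²+b²) = 0.54939, so dip δ = arctan(0.54939) = 28.78°.
True thickness = vertical thickness × cos δ = 40.4 × cos 28.78° = 35.4 m.

35.4 m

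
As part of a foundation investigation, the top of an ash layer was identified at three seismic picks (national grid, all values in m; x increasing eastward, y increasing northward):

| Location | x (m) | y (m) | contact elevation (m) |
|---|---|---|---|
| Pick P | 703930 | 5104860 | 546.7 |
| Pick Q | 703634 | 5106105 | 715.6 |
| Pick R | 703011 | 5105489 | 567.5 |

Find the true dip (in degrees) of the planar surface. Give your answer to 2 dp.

Two edge vectors: Pick P→Pick Q = (-296, 1245, 168.9), Pick P→Pick R = (-919, 629, 20.8).
Normal n = (Pick P→Pick Q) × (Pick P→Pick R) = (-80342.1, -149062.3, 957971).
So ∂z/∂x = −n_x/n_z = 0.08387 and ∂z/∂y = −n_y/n_z = 0.15560.
Gradient magnitude |∇z| = √(a² + b²) = √(0.00703 + 0.02421) = 0.17676.
True dip = arctan(0.17676) = 10.02°, dipping toward SSW (azimuth ≈ 208°).

10.02°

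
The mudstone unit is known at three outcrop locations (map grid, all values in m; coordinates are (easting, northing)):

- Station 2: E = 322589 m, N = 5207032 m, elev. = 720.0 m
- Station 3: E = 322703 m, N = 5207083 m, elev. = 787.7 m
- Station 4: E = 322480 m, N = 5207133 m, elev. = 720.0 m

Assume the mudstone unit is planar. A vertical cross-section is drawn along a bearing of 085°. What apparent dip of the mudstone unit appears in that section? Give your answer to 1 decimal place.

23.6°

Two edge vectors: Station 2→Station 3 = (114, 51, 67.7), Station 2→Station 4 = (-109, 101, 0).
Normal n = (Station 2→Station 3) × (Station 2→Station 4) = (-6837.7, -7379.3, 17073).
So ∂z/∂E = −n_x/n_z = 0.40050 and ∂z/∂N = −n_y/n_z = 0.43222.
Unit vector along 085° is (sin 85°, cos 85°) = (0.9962, 0.0872).
Slope in that direction = a·(0.9962) + b·(0.0872) = 0.43664.
Apparent dip = arctan|0.43664| = 23.6° (true dip is 30.5°, so apparent ≤ true as expected).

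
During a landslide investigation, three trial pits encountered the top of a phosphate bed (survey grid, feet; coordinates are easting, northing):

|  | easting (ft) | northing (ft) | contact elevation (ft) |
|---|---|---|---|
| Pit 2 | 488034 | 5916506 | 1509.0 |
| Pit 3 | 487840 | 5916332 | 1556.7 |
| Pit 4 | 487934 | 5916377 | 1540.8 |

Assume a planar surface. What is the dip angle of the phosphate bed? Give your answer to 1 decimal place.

Two edge vectors: Pit 2→Pit 3 = (-194, -174, 47.7), Pit 2→Pit 4 = (-100, -129, 31.8).
Normal n = (Pit 2→Pit 3) × (Pit 2→Pit 4) = (620.1, 1399.2, 7626).
So ∂z/∂easting = −n_x/n_z = −0.08131 and ∂z/∂northing = −n_y/n_z = −0.18348.
Gradient magnitude |∇z| = √(a² + b²) = √(0.00661 + 0.03366) = 0.20069.
True dip = arctan(0.20069) = 11.3°, dipping toward NNE (azimuth ≈ 024°).

11.3°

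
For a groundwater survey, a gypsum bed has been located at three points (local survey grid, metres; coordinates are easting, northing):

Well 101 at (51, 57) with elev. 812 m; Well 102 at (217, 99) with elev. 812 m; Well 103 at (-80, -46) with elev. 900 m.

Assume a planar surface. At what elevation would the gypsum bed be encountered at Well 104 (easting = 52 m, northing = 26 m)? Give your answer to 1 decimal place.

851.4 m

Let the plane be z = a·easting + b·northing + c.
Well 102−Well 101: 166a + 42b = 0;  Well 103−Well 101: −131a − 103b = 88.
Solving gives a = 0.31873, b = −1.25974.
Then c = 812 − a·51 − b·57 = 867.55.
At (52, 26): z = 16.6 − 32.8 + 867.55 = 851.4 m.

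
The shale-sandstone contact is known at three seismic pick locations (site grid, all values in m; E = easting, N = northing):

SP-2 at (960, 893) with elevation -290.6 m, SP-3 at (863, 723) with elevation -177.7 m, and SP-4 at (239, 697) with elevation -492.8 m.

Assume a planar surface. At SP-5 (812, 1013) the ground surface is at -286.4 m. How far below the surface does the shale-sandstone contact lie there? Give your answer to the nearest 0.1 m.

202.0 m

Let the plane be z = a·E + b·N + c.
SP-3−SP-2: −97a − 170b = 112.9;  SP-4−SP-2: −721a − 196b = −202.2.
Solving gives a = 0.545611, b = −0.975437.
Then c = -290.6 − a·960 − b·893 = 56.68.
At (812, 1013): z_contact = 443.04 − 988.12 + 56.68 = -488.40 m.
Depth below ground = -286.4 − (-488.40) = 202.0 m.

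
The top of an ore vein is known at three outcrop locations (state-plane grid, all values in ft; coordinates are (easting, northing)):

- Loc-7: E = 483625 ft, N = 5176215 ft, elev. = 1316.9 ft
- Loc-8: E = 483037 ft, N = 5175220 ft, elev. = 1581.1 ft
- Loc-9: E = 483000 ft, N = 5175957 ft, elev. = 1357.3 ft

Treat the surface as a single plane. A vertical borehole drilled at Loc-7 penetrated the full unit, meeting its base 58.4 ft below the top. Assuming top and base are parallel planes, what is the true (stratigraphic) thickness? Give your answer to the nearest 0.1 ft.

55.8 ft

Two edge vectors: Loc-7→Loc-8 = (-588, -995, 264.2), Loc-7→Loc-9 = (-625, -258, 40.4).
Normal n = (Loc-7→Loc-8) × (Loc-7→Loc-9) = (27965.6, -141369.8, -470171).
So ∂z/∂E = −n_x/n_z = 0.05948 and ∂z/∂N = −n_y/n_z = −0.30068.
|∇z| = √(a²+b²) = 0.30650, so dip δ = arctan(0.30650) = 17.04°.
True thickness = vertical thickness × cos δ = 58.4 × cos 17.04° = 55.8 ft.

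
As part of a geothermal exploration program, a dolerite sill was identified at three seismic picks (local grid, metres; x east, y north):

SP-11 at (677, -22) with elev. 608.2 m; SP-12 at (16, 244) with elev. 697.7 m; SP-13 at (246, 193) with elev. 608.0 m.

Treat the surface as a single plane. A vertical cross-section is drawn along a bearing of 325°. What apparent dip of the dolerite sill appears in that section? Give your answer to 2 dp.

Let the plane be z = a·x + b·y + c.
SP-12−SP-11: −661a + 266b = 89.5;  SP-13−SP-11: −431a + 215b = −0.2.
Solving gives a = −0.70245, b = −1.40910.
Unit vector along 325° is (sin 325°, cos 325°) = (-0.5736, 0.8192).
Slope in that direction = a·(-0.5736) + b·(0.8192) = −0.75136.
Apparent dip = arctan|0.75136| = 36.92° (true dip is 57.6°, so apparent ≤ true as expected).

36.92°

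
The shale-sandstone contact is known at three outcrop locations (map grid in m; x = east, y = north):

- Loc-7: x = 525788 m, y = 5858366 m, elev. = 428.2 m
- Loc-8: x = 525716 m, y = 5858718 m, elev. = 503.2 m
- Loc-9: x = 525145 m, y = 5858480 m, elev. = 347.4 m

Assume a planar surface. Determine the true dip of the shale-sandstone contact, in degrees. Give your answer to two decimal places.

Let the plane be z = a·x + b·y + c.
Loc-8−Loc-7: −72a + 352b = 75;  Loc-9−Loc-7: −643a + 114b = −80.8.
Solving gives a = 0.16959, b = 0.24776.
Gradient magnitude |∇z| = √(a² + b²) = √(0.02876 + 0.06138) = 0.30024.
True dip = arctan(0.30024) = 16.71°, dipping toward SW (azimuth ≈ 214°).

16.71°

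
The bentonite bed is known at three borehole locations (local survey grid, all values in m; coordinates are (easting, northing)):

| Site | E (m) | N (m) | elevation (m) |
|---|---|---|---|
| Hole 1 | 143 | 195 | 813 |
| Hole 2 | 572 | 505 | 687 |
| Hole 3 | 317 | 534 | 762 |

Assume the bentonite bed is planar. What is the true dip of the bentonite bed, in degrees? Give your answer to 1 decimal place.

Let the plane be z = a·E + b·N + c.
Hole 2−Hole 1: 429a + 310b = −126;  Hole 3−Hole 1: 174a + 339b = −51.
Solving gives a = −0.29406, b = 0.00049.
Gradient magnitude |∇z| = √(a² + b²) = √(0.08647 + 0.00000) = 0.29406.
True dip = arctan(0.29406) = 16.4°, dipping toward E (azimuth ≈ 090°).

16.4°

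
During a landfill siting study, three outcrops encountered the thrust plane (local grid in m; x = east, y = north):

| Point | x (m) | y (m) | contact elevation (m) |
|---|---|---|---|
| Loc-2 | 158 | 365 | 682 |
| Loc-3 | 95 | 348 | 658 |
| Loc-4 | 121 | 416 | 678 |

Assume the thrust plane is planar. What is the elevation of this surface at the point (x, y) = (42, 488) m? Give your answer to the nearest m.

663 m

Two edge vectors: Loc-2→Loc-3 = (-63, -17, -24), Loc-2→Loc-4 = (-37, 51, -4).
Normal n = (Loc-2→Loc-3) × (Loc-2→Loc-4) = (1292, 636, -3842).
So ∂z/∂x = −n_x/n_z = 0.33628 and ∂z/∂y = −n_y/n_z = 0.16554.
Intercept c from Loc-2: 682 − 53.13 − 60.42 = 568.45.
At (42, 488): z = 14.1 + 80.8 + 568.45 = 663.4 m.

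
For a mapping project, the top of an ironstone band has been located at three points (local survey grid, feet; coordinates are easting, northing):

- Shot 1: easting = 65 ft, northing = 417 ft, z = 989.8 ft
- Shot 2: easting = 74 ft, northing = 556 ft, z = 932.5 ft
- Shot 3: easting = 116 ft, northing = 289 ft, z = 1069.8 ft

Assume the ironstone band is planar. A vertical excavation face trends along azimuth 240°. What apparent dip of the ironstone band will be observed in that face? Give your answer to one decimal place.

Two edge vectors: Shot 1→Shot 2 = (9, 139, -57.3), Shot 1→Shot 3 = (51, -128, 80).
Normal n = (Shot 1→Shot 2) × (Shot 1→Shot 3) = (3785.6, -3642.3, -8241).
So ∂z/∂easting = −n_x/n_z = 0.45936 and ∂z/∂northing = −n_y/n_z = −0.44197.
Unit vector along 240° is (sin 240°, cos 240°) = (-0.8660, -0.5000).
Slope in that direction = a·(-0.8660) + b·(-0.5000) = −0.17683.
Apparent dip = arctan|0.17683| = 10.0° (true dip is 32.5°, so apparent ≤ true as expected).

10.0°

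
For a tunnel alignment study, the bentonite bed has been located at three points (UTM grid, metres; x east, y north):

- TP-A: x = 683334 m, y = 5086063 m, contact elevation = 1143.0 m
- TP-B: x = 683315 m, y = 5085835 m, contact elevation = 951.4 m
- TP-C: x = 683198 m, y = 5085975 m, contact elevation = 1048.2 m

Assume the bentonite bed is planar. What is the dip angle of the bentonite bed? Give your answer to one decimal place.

Two edge vectors: TP-A→TP-B = (-19, -228, -191.6), TP-A→TP-C = (-136, -88, -94.8).
Normal n = (TP-A→TP-B) × (TP-A→TP-C) = (4753.6, 24256.4, -29336).
So ∂z/∂x = −n_x/n_z = 0.16204 and ∂z/∂y = −n_y/n_z = 0.82685.
Gradient magnitude |∇z| = √(a² + b²) = √(0.02626 + 0.68368) = 0.84258.
True dip = arctan(0.84258) = 40.1°, dipping toward S (azimuth ≈ 191°).

40.1°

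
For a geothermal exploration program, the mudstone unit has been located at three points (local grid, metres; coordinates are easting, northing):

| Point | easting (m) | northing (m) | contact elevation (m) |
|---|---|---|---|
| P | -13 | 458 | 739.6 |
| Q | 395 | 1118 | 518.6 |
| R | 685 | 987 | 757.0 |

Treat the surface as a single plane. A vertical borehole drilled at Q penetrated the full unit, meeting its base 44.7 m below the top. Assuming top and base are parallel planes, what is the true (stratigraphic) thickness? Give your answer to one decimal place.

Let the plane be z = a·easting + b·northing + c.
Q−P: 408a + 660b = −221;  R−P: 698a + 529b = 17.4.
Solving gives a = 0.52438, b = −0.65901.
|∇z| = √(a²+b²) = 0.84218, so dip δ = arctan(0.84218) = 40.10°.
True thickness = vertical thickness × cos δ = 44.7 × cos 40.10° = 34.2 m.

34.2 m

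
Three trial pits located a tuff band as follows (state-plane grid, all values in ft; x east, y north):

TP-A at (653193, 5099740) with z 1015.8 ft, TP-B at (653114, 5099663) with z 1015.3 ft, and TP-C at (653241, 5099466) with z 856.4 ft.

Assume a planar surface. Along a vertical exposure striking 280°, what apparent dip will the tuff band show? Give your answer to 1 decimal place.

29.2°

Let the plane be z = a·x + b·y + c.
TP-B−TP-A: −79a − 77b = −0.5;  TP-C−TP-A: 48a − 274b = −159.4.
Solving gives a = −0.47892, b = 0.49785.
Unit vector along 280° is (sin 280°, cos 280°) = (-0.9848, 0.1736).
Slope in that direction = a·(-0.9848) + b·(0.1736) = 0.55810.
Apparent dip = arctan|0.55810| = 29.2° (true dip is 34.6°, so apparent ≤ true as expected).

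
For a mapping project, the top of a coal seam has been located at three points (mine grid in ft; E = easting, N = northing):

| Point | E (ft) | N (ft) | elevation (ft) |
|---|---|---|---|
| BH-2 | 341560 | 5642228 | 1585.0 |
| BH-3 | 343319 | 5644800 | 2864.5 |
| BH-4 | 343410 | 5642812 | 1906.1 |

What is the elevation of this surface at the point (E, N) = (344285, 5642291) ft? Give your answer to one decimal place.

Let the plane be z = a·E + b·N + c.
BH-3−BH-2: 1759a + 2572b = 1279.5;  BH-4−BH-2: 1850a + 584b = 321.1.
Solving gives a = 0.021078097, b = 0.483057398.
Then c = 1585 − a·341560 − b·5642228 = −2731134.41.
At (344285, 5642291): z = 7256.9 + 2725550.4 − 2731134.41 = 1672.9 ft.

1672.9 ft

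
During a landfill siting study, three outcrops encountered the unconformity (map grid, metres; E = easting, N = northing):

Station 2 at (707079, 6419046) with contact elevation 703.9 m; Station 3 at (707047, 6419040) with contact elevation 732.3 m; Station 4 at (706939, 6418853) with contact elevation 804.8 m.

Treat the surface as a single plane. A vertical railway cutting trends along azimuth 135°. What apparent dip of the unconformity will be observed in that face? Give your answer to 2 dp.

Two edge vectors: Station 2→Station 3 = (-32, -6, 28.4), Station 2→Station 4 = (-140, -193, 100.9).
Normal n = (Station 2→Station 3) × (Station 2→Station 4) = (4875.8, -747.2, 5336).
So ∂z/∂E = −n_x/n_z = −0.91376 and ∂z/∂N = −n_y/n_z = 0.14003.
Unit vector along 135° is (sin 135°, cos 135°) = (0.7071, -0.7071).
Slope in that direction = a·(0.7071) + b·(-0.7071) = −0.74514.
Apparent dip = arctan|0.74514| = 36.69° (true dip is 42.8°, so apparent ≤ true as expected).

36.69°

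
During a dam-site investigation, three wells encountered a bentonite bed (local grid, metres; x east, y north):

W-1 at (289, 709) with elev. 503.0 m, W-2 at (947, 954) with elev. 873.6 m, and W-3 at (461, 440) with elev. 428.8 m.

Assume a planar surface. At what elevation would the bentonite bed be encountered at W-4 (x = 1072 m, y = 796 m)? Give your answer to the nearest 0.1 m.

Let the plane be z = a·x + b·y + c.
W-2−W-1: 658a + 245b = 370.6;  W-3−W-1: 172a − 269b = −74.2.
Solving gives a = 0.371962, b = 0.513671.
Then c = 503 − a·289 − b·709 = 31.31.
At (1072, 796): z = 398.7 + 408.9 + 31.31 = 838.9 m.

838.9 m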